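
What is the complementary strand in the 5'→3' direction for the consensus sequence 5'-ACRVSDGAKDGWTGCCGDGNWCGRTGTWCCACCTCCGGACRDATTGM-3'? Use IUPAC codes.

5'-KCAATHYGTCCGGAGGTGGWACAYCGWNCHCGGCAWCHMTCHSBYGT-3'

Standard pairs A↔T, G↔C; ambiguity codes pair R↔Y, M↔K, W↔W, S↔S, D↔H, V↔B, N↔N. Complement (TGYBSHCTMHCWACGGCHCNWGCYACAWGGTGGAGGCCTGYHTAACK), then reverse for 5'→3'.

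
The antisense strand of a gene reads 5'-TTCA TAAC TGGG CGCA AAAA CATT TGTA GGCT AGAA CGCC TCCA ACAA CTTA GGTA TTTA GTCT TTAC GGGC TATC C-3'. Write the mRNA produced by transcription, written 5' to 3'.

RNA polymerase reads the template 3'→5' and synthesizes mRNA 5'→3' by base-pairing (A→U, T→A, G↔C). The complement of the template is AAGTATTGACCCGCGTTTTTGTAAACATCCGATCTTGCGGAGGTTGTTGAATCCATAAATCAGAAATGCCCGATAGG; antiparallel, so 5'→3' the coding strand is GGATAGCCCGTAAAGACTAAATACCTAAGTTGTTGGAGGCGTTCTAGCCTACAAATGTTTTTGCGCCCAGTTATGAA. Replace T with U for the mRNA.

5'-GGAUAGCCCGUAAAGACUAAAUACCUAAGUUGUUGGAGGCGUUCUAGCCUACAAAUGUUUUUGCGCCCAGUUAUGAA-3'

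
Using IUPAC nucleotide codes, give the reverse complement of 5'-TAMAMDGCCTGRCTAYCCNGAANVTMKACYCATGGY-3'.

5′-RCCATGRGTMKABNTTCNGGRTAGYCAGGCHKTKTA-3′

Standard pairs A↔T, G↔C; ambiguity codes pair R↔Y, M↔K, D↔H, V↔B, N↔N. Complement (ATKTKHCGGACYGATRGGNCTTNBAKMTGRGTACCR), then reverse for 5'→3'.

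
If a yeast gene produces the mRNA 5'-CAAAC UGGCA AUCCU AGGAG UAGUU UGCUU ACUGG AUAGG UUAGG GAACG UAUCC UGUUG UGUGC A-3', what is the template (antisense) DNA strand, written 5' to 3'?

Replace U with T to get the coding DNA strand: CAAACTGGCAATCCTAGGAGTAGTTTGCTTACTGGATAGGTTAGGGAACGTATCCTGTTGTGTGCA. The template strand is its reverse complement (complement GTTTGACCGTTAGGATCCTCATCAAACGAATGACCTATCCAATCCCTTGCATAGGACAACACACGT, then reverse).

5'-TGCACACAACAGGATACGTTCCCTAACCTATCCAGTAAGCAAACTACTCCTAGGATTGCCAGTTTG-3'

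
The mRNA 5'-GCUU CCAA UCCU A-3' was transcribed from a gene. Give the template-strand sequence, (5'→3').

Replace U with T to get the coding DNA strand: GCTTCCAATCCTA. The template strand is its reverse complement (complement CGAAGGTTAGGAT, then reverse).

5′-TAGGATTGGAAGC-3′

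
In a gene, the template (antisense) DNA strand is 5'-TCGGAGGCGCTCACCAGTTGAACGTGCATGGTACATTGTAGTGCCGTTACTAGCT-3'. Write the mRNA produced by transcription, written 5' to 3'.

The mRNA has the sequence of the coding strand (reverse complement of the template) with T→U. Reverse complement of TCGGAGGCGCTCACCAGTTGAACGTGCATGGTACATTGTAGTGCCGTTACTAGCT is AGCTAGTAACGGCACTACAATGTACCATGCACGTTCAACTGGTGAGCGCCTCCGA; then T→U.

5′-AGCUAGUAACGGCACUACAAUGUACCAUGCACGUUCAACUGGUGAGCGCCUCCGA-3′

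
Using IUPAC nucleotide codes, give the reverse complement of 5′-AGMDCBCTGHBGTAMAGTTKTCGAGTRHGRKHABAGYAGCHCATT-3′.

5'-AATGDGCTRCTVTDMYCDYACTCGAMAACTKTACVDCAGVGHKCT-3'

Standard pairs A↔T, G↔C; ambiguity codes pair R↔Y, M↔K, B↔V, D↔H. Complement (TCKHGVGACDVCATKTCAAMAGCTCAYDCYMDTVTCRTCGDGTAA), then reverse for 5'→3'.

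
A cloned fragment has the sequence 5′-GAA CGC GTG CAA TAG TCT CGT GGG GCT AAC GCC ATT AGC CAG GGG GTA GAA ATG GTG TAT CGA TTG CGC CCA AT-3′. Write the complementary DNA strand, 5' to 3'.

The complement of GAACGCGTGCAATAGTCTCGTGGGGCTAACGCCATTAGCCAGGGGGTAGAAATGGTGTATCGATTGCGCCCAAT is CTTGCGCACGTTATCAGAGCACCCCGATTGCGGTAATCGGTCCCCCATCTTTACCACATAGCTAACGCGGGTTA (A↔T, G↔C). DNA strands are antiparallel, so the complementary strand runs 3'→5'; reversing gives the 5'→3' form.

5′-ATTGGGCGCAATCGATACACCATTTCTACCCCCTGGCTAATGGCGTTAGCCCCACGAGACTATTGCACGCGTTC-3′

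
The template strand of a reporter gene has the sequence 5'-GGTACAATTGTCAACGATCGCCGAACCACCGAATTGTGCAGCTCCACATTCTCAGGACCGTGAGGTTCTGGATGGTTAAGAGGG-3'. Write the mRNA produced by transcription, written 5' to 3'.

5′-CCCUCUUAACCAUCCAGAACCUCACGGUCCUGAGAAUGUGGAGCUGCACAAUUCGGUGGUUCGGCGAUCGUUGACAAUUGUACC-3′

The mRNA has the sequence of the coding strand (reverse complement of the template) with T→U. Reverse complement of GGTACAATTGTCAACGATCGCCGAACCACCGAATTGTGCAGCTCCACATTCTCAGGACCGTGAGGTTCTGGATGGTTAAGAGGG is CCCTCTTAACCATCCAGAACCTCACGGTCCTGAGAATGTGGAGCTGCACAATTCGGTGGTTCGGCGATCGTTGACAATTGTACC; then T→U.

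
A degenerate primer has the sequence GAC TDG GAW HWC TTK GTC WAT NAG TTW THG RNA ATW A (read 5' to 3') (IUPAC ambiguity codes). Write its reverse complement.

Standard pairs A↔T, G↔C; ambiguity codes pair R↔Y, K↔M, W↔W, D↔H, N↔N. Complement (CTGAHCCTWDWGAAMCAGWTANTCAAWADCYNTTAWT), then reverse for 5'→3'.

5'-TWATTNYCDAWAACTNATWGACMAAGWDWTCCHAGTC-3'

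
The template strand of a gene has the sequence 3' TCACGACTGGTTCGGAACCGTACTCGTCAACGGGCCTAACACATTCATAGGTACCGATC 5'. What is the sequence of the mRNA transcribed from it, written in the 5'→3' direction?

5'-AGUGCUGACCAAGCCUUGGCAUGAGCAGUUGCCCGGAUUGUGUAAGUAUCCAUGGCUAG-3'

Reading the template 3'→5' as shown, RNA polymerase pairs each base (A→U, T→A, G↔C) to build mRNA 5'→3' directly.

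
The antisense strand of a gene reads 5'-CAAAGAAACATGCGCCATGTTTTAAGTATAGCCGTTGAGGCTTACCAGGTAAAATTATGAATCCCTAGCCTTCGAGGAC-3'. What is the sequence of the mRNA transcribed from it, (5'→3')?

5′-GUCCUCGAAGGCUAGGGAUUCAUAAUUUUACCUGGUAAGCCUCAACGGCUAUACUUAAAACAUGGCGCAUGUUUCUUUG-3′

RNA polymerase reads the template 3'→5' and synthesizes mRNA 5'→3' by base-pairing (A→U, T→A, G↔C). The complement of the template is GTTTCTTTGTACGCGGTACAAAATTCATATCGGCAACTCCGAATGGTCCATTTTAATACTTAGGGATCGGAAGCTCCTG; antiparallel, so 5'→3' the coding strand is GTCCTCGAAGGCTAGGGATTCATAATTTTACCTGGTAAGCCTCAACGGCTATACTTAAAACATGGCGCATGTTTCTTTG. Replace T with U for the mRNA.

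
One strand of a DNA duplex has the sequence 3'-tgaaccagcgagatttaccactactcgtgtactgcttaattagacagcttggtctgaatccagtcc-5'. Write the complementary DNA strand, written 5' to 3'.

The strand is given 3'→5', so its complement runs 5'→3' in the same left-to-right order: pair each base A↔T, G↔C.

5'-ACTTGGTCGCTCTAAATGGTGATGAGCACATGACGAATTAATCTGTCGAACCAGACTTAGGTCAGG-3'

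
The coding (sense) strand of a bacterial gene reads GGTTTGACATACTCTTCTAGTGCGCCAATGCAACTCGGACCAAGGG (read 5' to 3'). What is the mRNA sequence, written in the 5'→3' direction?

5'-GGUUUGACAUACUCUUCUAGUGCGCCAAUGCAACUCGGACCAAGGG-3'

mRNA has the coding-strand sequence with U in place of T.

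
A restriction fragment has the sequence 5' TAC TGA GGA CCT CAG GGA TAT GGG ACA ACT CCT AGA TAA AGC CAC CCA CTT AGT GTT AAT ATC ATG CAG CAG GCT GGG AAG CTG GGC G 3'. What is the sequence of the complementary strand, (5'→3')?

5'-CGCCCAGCTTCCCAGCCTGCTGCATGATATTAACACTAAGTGGGTGGCTTTATCTAGGAGTTGTCCCATATCCCTGAGGTCCTCAGTA-3'

The complement of TACTGAGGACCTCAGGGATATGGGACAACTCCTAGATAAAGCCACCCACTTAGTGTTAATATCATGCAGCAGGCTGGGAAGCTGGGCG is ATGACTCCTGGAGTCCCTATACCCTGTTGAGGATCTATTTCGGTGGGTGAATCACAATTATAGTACGTCGTCCGACCCTTCGACCCGC (A↔T, G↔C). DNA strands are antiparallel, so the complementary strand runs 3'→5'; reversing gives the 5'→3' form.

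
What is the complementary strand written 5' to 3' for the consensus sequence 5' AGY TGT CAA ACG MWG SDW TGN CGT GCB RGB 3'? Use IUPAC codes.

Standard pairs A↔T, G↔C; ambiguity codes pair R↔Y, M↔K, W↔W, S↔S, B↔V, D↔H, N↔N. Complement (TCRACAGTTTGCKWCSHWACNGCACGVYCV), then reverse for 5'→3'.

5'-VCYVGCACGNCAWHSCWKCGTTTGACARCT-3'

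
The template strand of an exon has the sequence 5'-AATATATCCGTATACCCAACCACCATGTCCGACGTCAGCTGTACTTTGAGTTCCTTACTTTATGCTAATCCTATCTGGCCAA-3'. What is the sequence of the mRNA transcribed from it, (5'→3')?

The mRNA has the sequence of the coding strand (reverse complement of the template) with T→U. Reverse complement of AATATATCCGTATACCCAACCACCATGTCCGACGTCAGCTGTACTTTGAGTTCCTTACTTTATGCTAATCCTATCTGGCCAA is TTGGCCAGATAGGATTAGCATAAAGTAAGGAACTCAAAGTACAGCTGACGTCGGACATGGTGGTTGGGTATACGGATATATT; then T→U.

5'-UUGGCCAGAUAGGAUUAGCAUAAAGUAAGGAACUCAAAGUACAGCUGACGUCGGACAUGGUGGUUGGGUAUACGGAUAUAUU-3'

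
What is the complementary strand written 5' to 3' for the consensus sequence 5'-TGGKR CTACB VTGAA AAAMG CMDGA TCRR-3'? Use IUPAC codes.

Standard pairs A↔T, G↔C; ambiguity codes pair R↔Y, M↔K, B↔V, D↔H. Complement (ACCMYGATGVBACTTTTTKCGKHCTAGYY), then reverse for 5'→3'.

5'-YYGATCHKGCKTTTTTCABVGTAGYMCCA-3'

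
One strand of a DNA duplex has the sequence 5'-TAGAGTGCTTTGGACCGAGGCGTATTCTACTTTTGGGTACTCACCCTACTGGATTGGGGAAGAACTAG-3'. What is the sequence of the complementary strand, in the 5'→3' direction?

The complement of TAGAGTGCTTTGGACCGAGGCGTATTCTACTTTTGGGTACTCACCCTACTGGATTGGGGAAGAACTAG is ATCTCACGAAACCTGGCTCCGCATAAGATGAAAACCCATGAGTGGGATGACCTAACCCCTTCTTGATC (A↔T, G↔C). DNA strands are antiparallel, so the complementary strand runs 3'→5'; reversing gives the 5'→3' form.

5′-CTAGTTCTTCCCCAATCCAGTAGGGTGAGTACCCAAAAGTAGAATACGCCTCGGTCCAAAGCACTCTA-3′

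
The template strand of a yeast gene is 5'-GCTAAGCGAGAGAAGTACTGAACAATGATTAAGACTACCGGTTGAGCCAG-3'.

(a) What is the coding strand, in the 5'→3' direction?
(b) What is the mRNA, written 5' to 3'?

(a) 5'-CTGGCTCAACCGGTAGTCTTAATCATTGTTCAGTACTTCTCTCGCTTAGC-3'
(b) 5'-CUGGCUCAACCGGUAGUCUUAAUCAUUGUUCAGUACUUCUCUCGCUUAGC-3'

(a) The coding strand is the reverse complement of the template: complement CGATTCGCTCTCTTCATGACTTGTTACTAATTCTGATGGCCAACTCGGTC, then reverse.
(b) mRNA has the coding-strand sequence with T→U.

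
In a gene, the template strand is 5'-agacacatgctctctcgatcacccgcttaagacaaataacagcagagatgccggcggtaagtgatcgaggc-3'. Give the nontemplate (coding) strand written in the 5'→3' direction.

The coding strand is complementary and antiparallel to the template: take the complement (A↔T, G↔C) and reverse.

5'-GCCTCGATCACTTACCGCCGGCATCTCTGCTGTTATTTGTCTTAAGCGGGTGATCGAGAGAGCATGTGTCT-3'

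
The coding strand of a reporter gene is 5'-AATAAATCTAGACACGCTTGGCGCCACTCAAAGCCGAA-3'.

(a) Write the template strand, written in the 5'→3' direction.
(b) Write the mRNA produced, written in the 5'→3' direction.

(a) The template strand is the reverse complement of the coding strand: complement TTATTTAGATCTGTGCGAACCGCGGTGAGTTTCGGCTT, then reverse.
(b) mRNA matches the coding strand with T→U.

(a) 5'-TTCGGCTTTGAGTGGCGCCAAGCGTGTCTAGATTTATT-3'
(b) 5'-AAUAAAUCUAGACACGCUUGGCGCCACUCAAAGCCGAA-3'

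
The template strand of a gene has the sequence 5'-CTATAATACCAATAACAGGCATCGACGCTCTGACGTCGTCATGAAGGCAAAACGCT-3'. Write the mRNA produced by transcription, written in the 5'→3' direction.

The mRNA has the sequence of the coding strand (reverse complement of the template) with T→U. Reverse complement of CTATAATACCAATAACAGGCATCGACGCTCTGACGTCGTCATGAAGGCAAAACGCT is AGCGTTTTGCCTTCATGACGACGTCAGAGCGTCGATGCCTGTTATTGGTATTATAG; then T→U.

5'-AGCGUUUUGCCUUCAUGACGACGUCAGAGCGUCGAUGCCUGUUAUUGGUAUUAUAG-3'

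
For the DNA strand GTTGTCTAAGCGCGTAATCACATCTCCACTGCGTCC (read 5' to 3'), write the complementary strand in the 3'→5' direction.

3'-CAACAGATTCGCGCATTAGTGTAGAGGTGACGCAGG-5'

Base-pairing A↔T, G↔C gives the complement. The complementary strand is antiparallel, so paired with a 5'→3' strand it runs 3'→5'.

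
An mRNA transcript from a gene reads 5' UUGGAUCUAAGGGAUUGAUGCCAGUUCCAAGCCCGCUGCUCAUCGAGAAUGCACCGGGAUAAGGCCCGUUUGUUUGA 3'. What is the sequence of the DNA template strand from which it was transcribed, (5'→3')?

5'-TCAAACAAACGGGCCTTATCCCGGTGCATTCTCGATGAGCAGCGGGCTTGGAACTGGCATCAATCCCTTAGATCCAA-3'

Replace U with T to get the coding DNA strand: TTGGATCTAAGGGATTGATGCCAGTTCCAAGCCCGCTGCTCATCGAGAATGCACCGGGATAAGGCCCGTTTGTTTGA. The template strand is its reverse complement (complement AACCTAGATTCCCTAACTACGGTCAAGGTTCGGGCGACGAGTAGCTCTTACGTGGCCCTATTCCGGGCAAACAAACT, then reverse).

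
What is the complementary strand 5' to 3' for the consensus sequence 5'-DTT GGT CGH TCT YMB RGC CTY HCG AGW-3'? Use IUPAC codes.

5'-WCTCGDRAGGCYVKRAGADCGACCAAH-3'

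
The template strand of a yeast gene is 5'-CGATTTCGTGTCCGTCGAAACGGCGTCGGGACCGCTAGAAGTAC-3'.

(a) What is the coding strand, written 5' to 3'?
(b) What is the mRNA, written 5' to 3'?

(a) 5'-GTACTTCTAGCGGTCCCGACGCCGTTTCGACGGACACGAAATCG-3'
(b) 5′-GUACUUCUAGCGGUCCCGACGCCGUUUCGACGGACACGAAAUCG-3′

(a) The coding strand is the reverse complement of the template: complement GCTAAAGCACAGGCAGCTTTGCCGCAGCCCTGGCGATCTTCATG, then reverse.
(b) mRNA has the coding-strand sequence with T→U.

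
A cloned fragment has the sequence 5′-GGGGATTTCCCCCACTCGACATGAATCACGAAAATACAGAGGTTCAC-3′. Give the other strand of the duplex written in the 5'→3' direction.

5'-GTGAACCTCTGTATTTTCGTGATTCATGTCGAGTGGGGGAAATCCCC-3'

Pairing A↔T and G↔C gives CCCCTAAAGGGGGTGAGCTGTACTTAGTGCTTTTATGTCTCCAAGTG, running 3'→5'. Reverse for the 5'→3' convention.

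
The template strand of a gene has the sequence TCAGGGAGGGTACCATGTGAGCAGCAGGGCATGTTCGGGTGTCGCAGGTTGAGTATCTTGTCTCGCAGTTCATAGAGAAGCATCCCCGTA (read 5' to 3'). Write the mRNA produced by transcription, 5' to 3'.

5′-UACGGGGAUGCUUCUCUAUGAACUGCGAGACAAGAUACUCAACCUGCGACACCCGAACAUGCCCUGCUGCUCACAUGGUACCCUCCCUGA-3′

The mRNA has the sequence of the coding strand (reverse complement of the template) with T→U. Reverse complement of TCAGGGAGGGTACCATGTGAGCAGCAGGGCATGTTCGGGTGTCGCAGGTTGAGTATCTTGTCTCGCAGTTCATAGAGAAGCATCCCCGTA is TACGGGGATGCTTCTCTATGAACTGCGAGACAAGATACTCAACCTGCGACACCCGAACATGCCCTGCTGCTCACATGGTACCCTCCCTGA; then T→U.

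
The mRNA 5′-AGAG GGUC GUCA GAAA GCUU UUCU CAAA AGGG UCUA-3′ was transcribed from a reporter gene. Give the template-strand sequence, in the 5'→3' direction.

Replace U with T to get the coding DNA strand: AGAGGGTCGTCAGAAAGCTTTTCTCAAAAGGGTCTA. The template strand is its reverse complement (complement TCTCCCAGCAGTCTTTCGAAAAGAGTTTTCCCAGAT, then reverse).

5′-TAGACCCTTTTGAGAAAAGCTTTCTGACGACCCTCT-3′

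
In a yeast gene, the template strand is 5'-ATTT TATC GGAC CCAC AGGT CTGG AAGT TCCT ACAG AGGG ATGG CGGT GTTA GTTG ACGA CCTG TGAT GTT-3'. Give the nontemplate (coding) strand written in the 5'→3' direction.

The coding strand is complementary and antiparallel to the template: take the complement (A↔T, G↔C) and reverse.

5'-AACATCACAGGTCGTCAACTAACACCGCCATCCCTCTGTAGGAACTTCCAGACCTGTGGGTCCGATAAAAT-3'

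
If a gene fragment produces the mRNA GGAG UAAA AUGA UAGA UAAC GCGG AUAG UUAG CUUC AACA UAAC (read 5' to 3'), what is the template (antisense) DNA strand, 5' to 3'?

5'-GTTATGTTGAAGCTAACTATCCGCGTTATCTATCATTTTACTCC-3'

Replace U with T to get the coding DNA strand: GGAGTAAAATGATAGATAACGCGGATAGTTAGCTTCAACATAAC. The template strand is its reverse complement (complement CCTCATTTTACTATCTATTGCGCCTATCAATCGAAGTTGTATTG, then reverse).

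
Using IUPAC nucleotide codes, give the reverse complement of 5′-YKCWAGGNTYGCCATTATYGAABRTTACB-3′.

Standard pairs A↔T, G↔C; ambiguity codes pair R↔Y, K↔M, W↔W, B↔V, N↔N. Complement (RMGWTCCNARCGGTAATARCTTVYAATGV), then reverse for 5'→3'.

5′-VGTAAYVTTCRATAATGGCRANCCTWGMR-3′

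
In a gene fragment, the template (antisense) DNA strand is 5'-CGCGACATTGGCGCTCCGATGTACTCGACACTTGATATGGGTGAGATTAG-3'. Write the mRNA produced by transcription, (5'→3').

5'-CUAAUCUCACCCAUAUCAAGUGUCGAGUACAUCGGAGCGCCAAUGUCGCG-3'

The mRNA has the sequence of the coding strand (reverse complement of the template) with T→U. Reverse complement of CGCGACATTGGCGCTCCGATGTACTCGACACTTGATATGGGTGAGATTAG is CTAATCTCACCCATATCAAGTGTCGAGTACATCGGAGCGCCAATGTCGCG; then T→U.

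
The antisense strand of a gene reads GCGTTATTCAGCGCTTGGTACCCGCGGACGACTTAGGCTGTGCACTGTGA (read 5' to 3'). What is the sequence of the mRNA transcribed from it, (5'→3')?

RNA polymerase reads the template 3'→5' and synthesizes mRNA 5'→3' by base-pairing (A→U, T→A, G↔C). The complement of the template is CGCAATAAGTCGCGAACCATGGGCGCCTGCTGAATCCGACACGTGACACT; antiparallel, so 5'→3' the coding strand is TCACAGTGCACAGCCTAAGTCGTCCGCGGGTACCAAGCGCTGAATAACGC. Replace T with U for the mRNA.

5′-UCACAGUGCACAGCCUAAGUCGUCCGCGGGUACCAAGCGCUGAAUAACGC-3′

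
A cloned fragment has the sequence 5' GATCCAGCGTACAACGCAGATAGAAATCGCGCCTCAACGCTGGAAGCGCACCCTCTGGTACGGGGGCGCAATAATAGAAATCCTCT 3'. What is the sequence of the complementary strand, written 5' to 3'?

5'-AGAGGATTTCTATTATTGCGCCCCCGTACCAGAGGGTGCGCTTCCAGCGTTGAGGCGCGATTTCTATCTGCGTTGTACGCTGGATC-3'

The complement of GATCCAGCGTACAACGCAGATAGAAATCGCGCCTCAACGCTGGAAGCGCACCCTCTGGTACGGGGGCGCAATAATAGAAATCCTCT is CTAGGTCGCATGTTGCGTCTATCTTTAGCGCGGAGTTGCGACCTTCGCGTGGGAGACCATGCCCCCGCGTTATTATCTTTAGGAGA (A↔T, G↔C). DNA strands are antiparallel, so the complementary strand runs 3'→5'; reversing gives the 5'→3' form.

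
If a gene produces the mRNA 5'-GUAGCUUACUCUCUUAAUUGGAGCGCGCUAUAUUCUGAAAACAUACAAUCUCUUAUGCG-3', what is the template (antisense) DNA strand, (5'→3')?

Replace U with T to get the coding DNA strand: GTAGCTTACTCTCTTAATTGGAGCGCGCTATATTCTGAAAACATACAATCTCTTATGCG. The template strand is its reverse complement (complement CATCGAATGAGAGAATTAACCTCGCGCGATATAAGACTTTTGTATGTTAGAGAATACGC, then reverse).

5'-CGCATAAGAGATTGTATGTTTTCAGAATATAGCGCGCTCCAATTAAGAGAGTAAGCTAC-3'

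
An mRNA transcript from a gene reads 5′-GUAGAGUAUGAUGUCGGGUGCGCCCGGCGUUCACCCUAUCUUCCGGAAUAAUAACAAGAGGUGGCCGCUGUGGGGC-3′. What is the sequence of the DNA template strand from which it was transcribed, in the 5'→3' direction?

Replace U with T to get the coding DNA strand: GTAGAGTATGATGTCGGGTGCGCCCGGCGTTCACCCTATCTTCCGGAATAATAACAAGAGGTGGCCGCTGTGGGGC. The template strand is its reverse complement (complement CATCTCATACTACAGCCCACGCGGGCCGCAAGTGGGATAGAAGGCCTTATTATTGTTCTCCACCGGCGACACCCCG, then reverse).

5'-GCCCCACAGCGGCCACCTCTTGTTATTATTCCGGAAGATAGGGTGAACGCCGGGCGCACCCGACATCATACTCTAC-3'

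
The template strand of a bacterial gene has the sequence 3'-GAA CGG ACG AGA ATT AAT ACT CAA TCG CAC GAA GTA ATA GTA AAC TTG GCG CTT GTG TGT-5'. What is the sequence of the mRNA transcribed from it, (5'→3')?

5'-CUUGCCUGCUCUUAAUUAUGAGUUAGCGUGCUUCAUUAUCAUUUGAACCGCGAACACACA-3'

Reading the template 3'→5' as shown, RNA polymerase pairs each base (A→U, T→A, G↔C) to build mRNA 5'→3' directly.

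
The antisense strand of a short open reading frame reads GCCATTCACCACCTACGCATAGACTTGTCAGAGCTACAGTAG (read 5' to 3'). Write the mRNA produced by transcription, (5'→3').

5'-CUACUGUAGCUCUGACAAGUCUAUGCGUAGGUGGUGAAUGGC-3'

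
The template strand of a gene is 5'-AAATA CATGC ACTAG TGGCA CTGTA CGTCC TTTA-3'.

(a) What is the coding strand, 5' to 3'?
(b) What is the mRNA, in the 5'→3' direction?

(a) 5'-TAAAGGACGTACAGTGCCACTAGTGCATGTATTT-3'
(b) 5'-UAAAGGACGUACAGUGCCACUAGUGCAUGUAUUU-3'

(a) The coding strand is the reverse complement of the template: complement TTTATGTACGTGATCACCGTGACATGCAGGAAAT, then reverse.
(b) mRNA has the coding-strand sequence with T→U.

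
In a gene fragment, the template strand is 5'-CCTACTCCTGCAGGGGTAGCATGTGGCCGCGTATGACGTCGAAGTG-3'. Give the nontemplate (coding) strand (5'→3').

The coding strand is complementary and antiparallel to the template: take the complement (A↔T, G↔C) and reverse.

5'-CACTTCGACGTCATACGCGGCCACATGCTACCCCTGCAGGAGTAGG-3'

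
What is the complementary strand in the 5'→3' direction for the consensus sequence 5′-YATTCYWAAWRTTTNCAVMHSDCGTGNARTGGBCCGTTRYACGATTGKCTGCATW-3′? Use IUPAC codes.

5'-WATGCAGMCAATCGTRYAACGGVCCAYTNCACGHSDKBTGNAAAYWTTWRGAATR-3'

Standard pairs A↔T, G↔C; ambiguity codes pair R↔Y, M↔K, W↔W, S↔S, B↔V, D↔H, N↔N. Complement (RTAAGRWTTWYAAANGTBKDSHGCACNTYACCVGGCAAYRTGCTAACMGACGTAW), then reverse for 5'→3'.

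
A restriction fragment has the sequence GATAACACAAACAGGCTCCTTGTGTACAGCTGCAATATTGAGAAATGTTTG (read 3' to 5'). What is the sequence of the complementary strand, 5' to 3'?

5′-CTATTGTGTTTGTCCGAGGAACACATGTCGACGTTATAACTCTTTACAAAC-3′

The strand is given 3'→5', so its complement runs 5'→3' in the same left-to-right order: pair each base A↔T, G↔C.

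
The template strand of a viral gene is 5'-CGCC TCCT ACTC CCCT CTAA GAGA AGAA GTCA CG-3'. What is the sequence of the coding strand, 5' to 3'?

5'-CGTGACTTCTTCTCTTAGAGGGGAGTAGGAGGCG-3'

The coding strand is complementary and antiparallel to the template: take the complement (A↔T, G↔C) and reverse.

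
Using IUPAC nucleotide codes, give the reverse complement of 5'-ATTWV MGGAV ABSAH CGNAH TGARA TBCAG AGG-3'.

Standard pairs A↔T, G↔C; ambiguity codes pair R↔Y, M↔K, W↔W, S↔S, B↔V, H↔D, N↔N. Complement (TAAWBKCCTBTVSTDGCNTDACTYTAVGTCTCC), then reverse for 5'→3'.

5'-CCTCTGVATYTCADTNCGDTSVTBTCCKBWAAT-3'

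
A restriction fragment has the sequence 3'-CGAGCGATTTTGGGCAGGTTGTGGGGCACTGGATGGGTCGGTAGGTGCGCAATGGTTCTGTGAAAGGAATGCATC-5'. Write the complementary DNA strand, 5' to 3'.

The strand is given 3'→5', so its complement runs 5'→3' in the same left-to-right order: pair each base A↔T, G↔C.

5'-GCTCGCTAAAACCCGTCCAACACCCCGTGACCTACCCAGCCATCCACGCGTTACCAAGACACTTTCCTTACGTAG-3'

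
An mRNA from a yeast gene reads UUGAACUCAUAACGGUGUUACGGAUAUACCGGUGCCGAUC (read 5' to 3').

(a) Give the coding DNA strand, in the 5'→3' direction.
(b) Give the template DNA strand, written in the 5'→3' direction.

(a) 5'-TTGAACTCATAACGGTGTTACGGATATACCGGTGCCGATC-3'
(b) 5'-GATCGGCACCGGTATATCCGTAACACCGTTATGAGTTCAA-3'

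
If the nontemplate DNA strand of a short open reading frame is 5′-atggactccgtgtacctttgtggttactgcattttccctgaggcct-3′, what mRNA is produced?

The mRNA is synthesized from the template strand, so it matches the coding strand with T replaced by U.

5'-AUGGACUCCGUGUACCUUUGUGGUUACUGCAUUUUCCCUGAGGCCU-3'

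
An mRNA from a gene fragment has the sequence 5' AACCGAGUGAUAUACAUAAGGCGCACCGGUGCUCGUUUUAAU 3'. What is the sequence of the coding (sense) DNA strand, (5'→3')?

The coding DNA strand has the same 5'→3' sequence as the mRNA with U replaced by T.

5'-AACCGAGTGATATACATAAGGCGCACCGGTGCTCGTTTTAAT-3'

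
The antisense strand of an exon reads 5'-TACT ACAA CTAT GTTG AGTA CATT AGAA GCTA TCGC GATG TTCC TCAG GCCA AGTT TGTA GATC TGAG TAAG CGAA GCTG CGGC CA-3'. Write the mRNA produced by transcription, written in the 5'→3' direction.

RNA polymerase reads the template 3'→5' and synthesizes mRNA 5'→3' by base-pairing (A→U, T→A, G↔C). The complement of the template is ATGATGTTGATACAACTCATGTAATCTTCGATAGCGCTACAAGGAGTCCGGTTCAAACATCTAGACTCATTCGCTTCGACGCCGGT; antiparallel, so 5'→3' the coding strand is TGGCCGCAGCTTCGCTTACTCAGATCTACAAACTTGGCCTGAGGAACATCGCGATAGCTTCTAATGTACTCAACATAGTTGTAGTA. Replace T with U for the mRNA.

5'-UGGCCGCAGCUUCGCUUACUCAGAUCUACAAACUUGGCCUGAGGAACAUCGCGAUAGCUUCUAAUGUACUCAACAUAGUUGUAGUA-3'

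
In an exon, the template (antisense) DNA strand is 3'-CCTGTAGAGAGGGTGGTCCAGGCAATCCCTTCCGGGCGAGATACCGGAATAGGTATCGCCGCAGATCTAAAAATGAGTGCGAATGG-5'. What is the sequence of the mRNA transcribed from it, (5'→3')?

5'-GGACAUCUCUCCCACCAGGUCCGUUAGGGAAGGCCCGCUCUAUGGCCUUAUCCAUAGCGGCGUCUAGAUUUUUACUCACGCUUACC-3'

Reading the template 3'→5' as shown, RNA polymerase pairs each base (A→U, T→A, G↔C) to build mRNA 5'→3' directly.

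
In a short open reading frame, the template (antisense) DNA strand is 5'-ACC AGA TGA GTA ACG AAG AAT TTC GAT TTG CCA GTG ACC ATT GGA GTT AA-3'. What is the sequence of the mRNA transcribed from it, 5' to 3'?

RNA polymerase reads the template 3'→5' and synthesizes mRNA 5'→3' by base-pairing (A→U, T→A, G↔C). The complement of the template is TGGTCTACTCATTGCTTCTTAAAGCTAAACGGTCACTGGTAACCTCAATT; antiparallel, so 5'→3' the coding strand is TTAACTCCAATGGTCACTGGCAAATCGAAATTCTTCGTTACTCATCTGGT. Replace T with U for the mRNA.

5'-UUAACUCCAAUGGUCACUGGCAAAUCGAAAUUCUUCGUUACUCAUCUGGU-3'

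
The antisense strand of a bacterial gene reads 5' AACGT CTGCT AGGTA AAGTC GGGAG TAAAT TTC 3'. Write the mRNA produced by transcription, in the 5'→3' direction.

5′-GAAAUUUACUCCCGACUUUACCUAGCAGACGUU-3′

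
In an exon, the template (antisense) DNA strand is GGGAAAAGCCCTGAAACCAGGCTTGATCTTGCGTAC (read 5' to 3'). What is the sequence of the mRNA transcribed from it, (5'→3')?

RNA polymerase reads the template 3'→5' and synthesizes mRNA 5'→3' by base-pairing (A→U, T→A, G↔C). The complement of the template is CCCTTTTCGGGACTTTGGTCCGAACTAGAACGCATG; antiparallel, so 5'→3' the coding strand is GTACGCAAGATCAAGCCTGGTTTCAGGGCTTTTCCC. Replace T with U for the mRNA.

5'-GUACGCAAGAUCAAGCCUGGUUUCAGGGCUUUUCCC-3'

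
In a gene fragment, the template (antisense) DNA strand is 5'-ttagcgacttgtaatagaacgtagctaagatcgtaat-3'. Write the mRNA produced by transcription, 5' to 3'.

5′-AUUACGAUCUUAGCUACGUUCUAUUACAAGUCGCUAA-3′

The mRNA has the sequence of the coding strand (reverse complement of the template) with T→U. Reverse complement of TTAGCGACTTGTAATAGAACGTAGCTAAGATCGTAAT is ATTACGATCTTAGCTACGTTCTATTACAAGTCGCTAA; then T→U.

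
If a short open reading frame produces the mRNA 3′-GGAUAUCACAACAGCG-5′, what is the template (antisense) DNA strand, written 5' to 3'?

5'-CCTATAGTGTTGTCGC-3'

Written 5'→3' the mRNA is GCGACAACACUAUAGG, so the coding DNA strand is GCGACAACACTATAGG. The template is its reverse complement.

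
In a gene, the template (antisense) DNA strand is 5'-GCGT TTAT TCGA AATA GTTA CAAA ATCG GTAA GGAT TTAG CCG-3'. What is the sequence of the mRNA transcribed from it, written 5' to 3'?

5'-CGGCUAAAUCCUUACCGAUUUUGUAACUAUUUCGAAUAAACGC-3'

The mRNA has the sequence of the coding strand (reverse complement of the template) with T→U. Reverse complement of GCGTTTATTCGAAATAGTTACAAAATCGGTAAGGATTTAGCCG is CGGCTAAATCCTTACCGATTTTGTAACTATTTCGAATAAACGC; then T→U.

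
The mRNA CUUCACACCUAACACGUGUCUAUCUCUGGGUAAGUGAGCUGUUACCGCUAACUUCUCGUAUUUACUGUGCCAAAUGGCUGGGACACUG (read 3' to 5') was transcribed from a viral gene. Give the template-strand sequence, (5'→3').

5′-GAAGTGTGGATTGTGCACAGATAGAGACCCATTCACTCGACAATGGCGATTGAAGAGCATAAATGACACGGTTTACCGACCCTGTGAC-3′

Written 5'→3' the mRNA is GUCACAGGGUCGGUAAACCGUGUCAUUUAUGCUCUUCAAUCGCCAUUGUCGAGUGAAUGGGUCUCUAUCUGUGCACAAUCCACACUUC, so the coding DNA strand is GTCACAGGGTCGGTAAACCGTGTCATTTATGCTCTTCAATCGCCATTGTCGAGTGAATGGGTCTCTATCTGTGCACAATCCACACTTC. The template is its reverse complement.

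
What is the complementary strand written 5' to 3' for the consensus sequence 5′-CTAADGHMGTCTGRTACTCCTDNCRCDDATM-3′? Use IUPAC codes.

5'-KATHHGYGNHAGGAGTAYCAGACKDCHTTAG-3'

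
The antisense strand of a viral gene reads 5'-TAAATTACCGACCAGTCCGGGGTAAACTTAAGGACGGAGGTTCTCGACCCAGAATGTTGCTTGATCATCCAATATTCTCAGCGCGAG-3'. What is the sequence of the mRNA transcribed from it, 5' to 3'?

5'-CUCGCGCUGAGAAUAUUGGAUGAUCAAGCAACAUUCUGGGUCGAGAACCUCCGUCCUUAAGUUUACCCCGGACUGGUCGGUAAUUUA-3'

The mRNA has the sequence of the coding strand (reverse complement of the template) with T→U. Reverse complement of TAAATTACCGACCAGTCCGGGGTAAACTTAAGGACGGAGGTTCTCGACCCAGAATGTTGCTTGATCATCCAATATTCTCAGCGCGAG is CTCGCGCTGAGAATATTGGATGATCAAGCAACATTCTGGGTCGAGAACCTCCGTCCTTAAGTTTACCCCGGACTGGTCGGTAATTTA; then T→U.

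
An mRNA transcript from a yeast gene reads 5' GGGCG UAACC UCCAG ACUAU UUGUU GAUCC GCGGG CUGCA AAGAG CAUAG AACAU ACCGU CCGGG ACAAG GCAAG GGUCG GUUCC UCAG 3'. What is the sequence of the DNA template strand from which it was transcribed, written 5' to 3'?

Replace U with T to get the coding DNA strand: GGGCGTAACCTCCAGACTATTTGTTGATCCGCGGGCTGCAAAGAGCATAGAACATACCGTCCGGGACAAGGCAAGGGTCGGTTCCTCAG. The template strand is its reverse complement (complement CCCGCATTGGAGGTCTGATAAACAACTAGGCGCCCGACGTTTCTCGTATCTTGTATGGCAGGCCCTGTTCCGTTCCCAGCCAAGGAGTC, then reverse).

5'-CTGAGGAACCGACCCTTGCCTTGTCCCGGACGGTATGTTCTATGCTCTTTGCAGCCCGCGGATCAACAAATAGTCTGGAGGTTACGCCC-3'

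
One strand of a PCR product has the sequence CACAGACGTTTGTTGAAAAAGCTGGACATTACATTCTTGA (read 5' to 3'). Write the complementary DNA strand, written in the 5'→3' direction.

The complement of CACAGACGTTTGTTGAAAAAGCTGGACATTACATTCTTGA is GTGTCTGCAAACAACTTTTTCGACCTGTAATGTAAGAACT (A↔T, G↔C). DNA strands are antiparallel, so the complementary strand runs 3'→5'; reversing gives the 5'→3' form.

5′-TCAAGAATGTAATGTCCAGCTTTTTCAACAAACGTCTGTG-3′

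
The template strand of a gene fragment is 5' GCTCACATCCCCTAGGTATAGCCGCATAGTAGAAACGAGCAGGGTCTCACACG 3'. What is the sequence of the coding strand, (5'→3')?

The coding strand is complementary and antiparallel to the template: take the complement (A↔T, G↔C) and reverse.

5′-CGTGTGAGACCCTGCTCGTTTCTACTATGCGGCTATACCTAGGGGATGTGAGC-3′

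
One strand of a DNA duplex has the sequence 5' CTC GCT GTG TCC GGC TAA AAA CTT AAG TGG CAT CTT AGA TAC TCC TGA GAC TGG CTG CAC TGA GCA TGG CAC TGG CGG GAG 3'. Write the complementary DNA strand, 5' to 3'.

5'-CTCCCGCCAGTGCCATGCTCAGTGCAGCCAGTCTCAGGAGTATCTAAGATGCCACTTAAGTTTTTAGCCGGACACAGCGAG-3'

Pairing A↔T and G↔C gives GAGCGACACAGGCCGATTTTTGAATTCACCGTAGAATCTATGAGGACTCTGACCGACGTGACTCGTACCGTGACCGCCCTC, running 3'→5'. Reverse for the 5'→3' convention.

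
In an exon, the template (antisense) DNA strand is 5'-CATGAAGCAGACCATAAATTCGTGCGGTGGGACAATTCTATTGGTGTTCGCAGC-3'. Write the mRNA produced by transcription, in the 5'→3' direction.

5'-GCUGCGAACACCAAUAGAAUUGUCCCACCGCACGAAUUUAUGGUCUGCUUCAUG-3'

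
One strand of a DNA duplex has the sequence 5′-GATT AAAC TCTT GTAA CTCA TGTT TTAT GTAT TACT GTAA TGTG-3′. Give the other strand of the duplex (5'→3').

Pairing A↔T and G↔C gives CTAATTTGAGAACATTGAGTACAAAATACATAATGACATTACAC, running 3'→5'. Reverse for the 5'→3' convention.

5'-CACATTACAGTAATACATAAAACATGAGTTACAAGAGTTTAATC-3'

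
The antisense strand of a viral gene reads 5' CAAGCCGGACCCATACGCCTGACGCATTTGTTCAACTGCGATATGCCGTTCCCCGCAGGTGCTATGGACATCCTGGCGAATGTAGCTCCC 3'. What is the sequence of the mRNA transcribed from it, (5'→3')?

RNA polymerase reads the template 3'→5' and synthesizes mRNA 5'→3' by base-pairing (A→U, T→A, G↔C). The complement of the template is GTTCGGCCTGGGTATGCGGACTGCGTAAACAAGTTGACGCTATACGGCAAGGGGCGTCCACGATACCTGTAGGACCGCTTACATCGAGGG; antiparallel, so 5'→3' the coding strand is GGGAGCTACATTCGCCAGGATGTCCATAGCACCTGCGGGGAACGGCATATCGCAGTTGAACAAATGCGTCAGGCGTATGGGTCCGGCTTG. Replace T with U for the mRNA.

5'-GGGAGCUACAUUCGCCAGGAUGUCCAUAGCACCUGCGGGGAACGGCAUAUCGCAGUUGAACAAAUGCGUCAGGCGUAUGGGUCCGGCUUG-3'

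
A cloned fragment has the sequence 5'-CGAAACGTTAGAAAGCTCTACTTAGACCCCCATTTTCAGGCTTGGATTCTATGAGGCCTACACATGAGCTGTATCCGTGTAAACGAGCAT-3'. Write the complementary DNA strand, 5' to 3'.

The complement of CGAAACGTTAGAAAGCTCTACTTAGACCCCCATTTTCAGGCTTGGATTCTATGAGGCCTACACATGAGCTGTATCCGTGTAAACGAGCAT is GCTTTGCAATCTTTCGAGATGAATCTGGGGGTAAAAGTCCGAACCTAAGATACTCCGGATGTGTACTCGACATAGGCACATTTGCTCGTA (A↔T, G↔C). DNA strands are antiparallel, so the complementary strand runs 3'→5'; reversing gives the 5'→3' form.

5'-ATGCTCGTTTACACGGATACAGCTCATGTGTAGGCCTCATAGAATCCAAGCCTGAAAATGGGGGTCTAAGTAGAGCTTTCTAACGTTTCG-3'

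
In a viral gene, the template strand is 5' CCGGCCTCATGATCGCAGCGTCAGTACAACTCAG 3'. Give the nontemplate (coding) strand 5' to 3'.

The coding strand is complementary and antiparallel to the template: take the complement (A↔T, G↔C) and reverse.

5'-CTGAGTTGTACTGACGCTGCGATCATGAGGCCGG-3'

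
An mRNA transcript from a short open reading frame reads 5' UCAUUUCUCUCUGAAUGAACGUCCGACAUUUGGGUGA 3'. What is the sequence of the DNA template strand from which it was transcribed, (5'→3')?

5'-TCACCCAAATGTCGGACGTTCATTCAGAGAGAAATGA-3'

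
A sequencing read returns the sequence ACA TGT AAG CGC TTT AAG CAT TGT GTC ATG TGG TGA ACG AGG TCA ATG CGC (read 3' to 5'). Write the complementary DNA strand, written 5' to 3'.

The strand is given 3'→5', so its complement runs 5'→3' in the same left-to-right order: pair each base A↔T, G↔C.

5′-TGTACATTCGCGAAATTCGTAACACAGTACACCACTTGCTCCAGTTACGCG-3′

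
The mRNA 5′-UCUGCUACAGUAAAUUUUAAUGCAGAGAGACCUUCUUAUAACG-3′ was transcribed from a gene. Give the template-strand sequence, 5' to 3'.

Replace U with T to get the coding DNA strand: TCTGCTACAGTAAATTTTAATGCAGAGAGACCTTCTTATAACG. The template strand is its reverse complement (complement AGACGATGTCATTTAAAATTACGTCTCTCTGGAAGAATATTGC, then reverse).

5'-CGTTATAAGAAGGTCTCTCTGCATTAAAATTTACTGTAGCAGA-3'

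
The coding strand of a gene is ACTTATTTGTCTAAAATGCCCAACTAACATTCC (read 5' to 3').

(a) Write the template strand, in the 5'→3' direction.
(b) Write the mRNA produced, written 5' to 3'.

(a) The template strand is the reverse complement of the coding strand: complement TGAATAAACAGATTTTACGGGTTGATTGTAAGG, then reverse.
(b) mRNA matches the coding strand with T→U.

(a) 5'-GGAATGTTAGTTGGGCATTTTAGACAAATAAGT-3'
(b) 5'-ACUUAUUUGUCUAAAAUGCCCAACUAACAUUCC-3'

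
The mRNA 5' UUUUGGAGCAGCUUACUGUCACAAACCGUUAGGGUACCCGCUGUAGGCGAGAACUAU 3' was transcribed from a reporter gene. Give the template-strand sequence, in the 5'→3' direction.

Replace U with T to get the coding DNA strand: TTTTGGAGCAGCTTACTGTCACAAACCGTTAGGGTACCCGCTGTAGGCGAGAACTAT. The template strand is its reverse complement (complement AAAACCTCGTCGAATGACAGTGTTTGGCAATCCCATGGGCGACATCCGCTCTTGATA, then reverse).

5'-ATAGTTCTCGCCTACAGCGGGTACCCTAACGGTTTGTGACAGTAAGCTGCTCCAAAA-3'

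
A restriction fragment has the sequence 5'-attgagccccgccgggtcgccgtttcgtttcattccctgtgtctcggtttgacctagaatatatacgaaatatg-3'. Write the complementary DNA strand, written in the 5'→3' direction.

The complement of ATTGAGCCCCGCCGGGTCGCCGTTTCGTTTCATTCCCTGTGTCTCGGTTTGACCTAGAATATATACGAAATATG is TAACTCGGGGCGGCCCAGCGGCAAAGCAAAGTAAGGGACACAGAGCCAAACTGGATCTTATATATGCTTTATAC (A↔T, G↔C). DNA strands are antiparallel, so the complementary strand runs 3'→5'; reversing gives the 5'→3' form.

5'-CATATTTCGTATATATTCTAGGTCAAACCGAGACACAGGGAATGAAACGAAACGGCGACCCGGCGGGGCTCAAT-3'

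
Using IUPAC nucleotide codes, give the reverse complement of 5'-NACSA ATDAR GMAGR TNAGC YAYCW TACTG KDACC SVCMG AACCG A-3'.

5'-TCGGTTCKGBSGGTHMCAGTAWGRTRGCTNAYCTKCYTHATTSGTN-3'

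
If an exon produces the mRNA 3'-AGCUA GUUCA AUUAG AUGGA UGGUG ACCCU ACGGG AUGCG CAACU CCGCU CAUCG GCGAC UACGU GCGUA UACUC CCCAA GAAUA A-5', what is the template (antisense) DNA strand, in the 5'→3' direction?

Written 5'→3' the mRNA is AAUAAGAACCCCUCAUAUGCGUGCAUCAGCGGCUACUCGCCUCAACGCGUAGGGCAUCCCAGUGGUAGGUAGAUUAACUUGAUCGA, so the coding DNA strand is AATAAGAACCCCTCATATGCGTGCATCAGCGGCTACTCGCCTCAACGCGTAGGGCATCCCAGTGGTAGGTAGATTAACTTGATCGA. The template is its reverse complement.

5'-TCGATCAAGTTAATCTACCTACCACTGGGATGCCCTACGCGTTGAGGCGAGTAGCCGCTGATGCACGCATATGAGGGGTTCTTATT-3'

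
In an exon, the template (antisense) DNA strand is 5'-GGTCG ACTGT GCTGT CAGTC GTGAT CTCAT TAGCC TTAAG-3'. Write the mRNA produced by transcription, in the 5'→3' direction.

RNA polymerase reads the template 3'→5' and synthesizes mRNA 5'→3' by base-pairing (A→U, T→A, G↔C). The complement of the template is CCAGCTGACACGACAGTCAGCACTAGAGTAATCGGAATTC; antiparallel, so 5'→3' the coding strand is CTTAAGGCTAATGAGATCACGACTGACAGCACAGTCGACC. Replace T with U for the mRNA.

5'-CUUAAGGCUAAUGAGAUCACGACUGACAGCACAGUCGACC-3'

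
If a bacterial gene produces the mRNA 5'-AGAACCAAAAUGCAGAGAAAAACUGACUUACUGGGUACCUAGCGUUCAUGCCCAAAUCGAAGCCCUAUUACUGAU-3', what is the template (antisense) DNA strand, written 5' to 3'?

5′-ATCAGTAATAGGGCTTCGATTTGGGCATGAACGCTAGGTACCCAGTAAGTCAGTTTTTCTCTGCATTTTGGTTCT-3′

Replace U with T to get the coding DNA strand: AGAACCAAAATGCAGAGAAAAACTGACTTACTGGGTACCTAGCGTTCATGCCCAAATCGAAGCCCTATTACTGAT. The template strand is its reverse complement (complement TCTTGGTTTTACGTCTCTTTTTGACTGAATGACCCATGGATCGCAAGTACGGGTTTAGCTTCGGGATAATGACTA, then reverse).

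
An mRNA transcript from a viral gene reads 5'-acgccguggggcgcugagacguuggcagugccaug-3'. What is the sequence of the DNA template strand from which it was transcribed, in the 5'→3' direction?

5′-CATGGCACTGCCAACGTCTCAGCGCCCCACGGCGT-3′

Replace U with T to get the coding DNA strand: ACGCCGTGGGGCGCTGAGACGTTGGCAGTGCCATG. The template strand is its reverse complement (complement TGCGGCACCCCGCGACTCTGCAACCGTCACGGTAC, then reverse).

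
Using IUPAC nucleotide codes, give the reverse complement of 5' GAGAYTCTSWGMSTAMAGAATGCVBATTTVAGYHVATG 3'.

5'-CATBDRCTBAAATVBGCATTCTKTASKCWSAGARTCTC-3'

Standard pairs A↔T, G↔C; ambiguity codes pair Y↔R, M↔K, W↔W, S↔S, B↔V, H↔D. Complement (CTCTRAGASWCKSATKTCTTACGBVTAAABTCRDBTAC), then reverse for 5'→3'.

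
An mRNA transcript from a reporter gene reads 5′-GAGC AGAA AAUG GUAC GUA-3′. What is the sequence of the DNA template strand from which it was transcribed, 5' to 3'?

5'-TACGTACCATTTTCTGCTC-3'

Replace U with T to get the coding DNA strand: GAGCAGAAAATGGTACGTA. The template strand is its reverse complement (complement CTCGTCTTTTACCATGCAT, then reverse).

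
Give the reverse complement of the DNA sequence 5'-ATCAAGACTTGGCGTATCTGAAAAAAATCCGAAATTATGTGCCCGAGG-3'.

5'-CCTCGGGCACATAATTTCGGATTTTTTTCAGATACGCCAAGTCTTGAT-3'

Complement each base (A↔T, G↔C): TAGTTCTGAACCGCATAGACTTTTTTTAGGCTTTAATACACGGGCTCC. Then reverse.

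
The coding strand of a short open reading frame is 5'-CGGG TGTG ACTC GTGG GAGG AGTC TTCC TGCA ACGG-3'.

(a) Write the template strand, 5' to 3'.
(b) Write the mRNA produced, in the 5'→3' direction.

(a) 5′-CCGTTGCAGGAAGACTCCTCCCACGAGTCACACCCG-3′
(b) 5'-CGGGUGUGACUCGUGGGAGGAGUCUUCCUGCAACGG-3'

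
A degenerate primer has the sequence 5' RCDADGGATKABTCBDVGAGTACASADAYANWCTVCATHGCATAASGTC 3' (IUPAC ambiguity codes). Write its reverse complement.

5'-GACSTTATGCDATGBAGWNTRTHTSTGTACTCBHVGAVTMATCCHTHGY-3'

Standard pairs A↔T, G↔C; ambiguity codes pair R↔Y, K↔M, W↔W, S↔S, B↔V, D↔H, N↔N. Complement (YGHTHCCTAMTVAGVHBCTCATGTSTHTRTNWGABGTADCGTATTSCAG), then reverse for 5'→3'.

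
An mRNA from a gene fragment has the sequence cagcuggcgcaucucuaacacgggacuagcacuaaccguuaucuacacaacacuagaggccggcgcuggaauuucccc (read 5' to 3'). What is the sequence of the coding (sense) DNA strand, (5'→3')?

The coding DNA strand has the same 5'→3' sequence as the mRNA with U replaced by T.

5'-CAGCTGGCGCATCTCTAACACGGGACTAGCACTAACCGTTATCTACACAACACTAGAGGCCGGCGCTGGAATTTCCCC-3'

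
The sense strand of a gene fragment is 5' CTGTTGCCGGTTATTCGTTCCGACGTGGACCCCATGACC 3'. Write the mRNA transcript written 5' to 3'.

mRNA has the coding-strand sequence with U in place of T.

5′-CUGUUGCCGGUUAUUCGUUCCGACGUGGACCCCAUGACC-3′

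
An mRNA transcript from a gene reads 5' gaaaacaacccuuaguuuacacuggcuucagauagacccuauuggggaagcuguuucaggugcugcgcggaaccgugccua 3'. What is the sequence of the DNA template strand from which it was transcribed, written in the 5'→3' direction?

Replace U with T to get the coding DNA strand: GAAAACAACCCTTAGTTTACACTGGCTTCAGATAGACCCTATTGGGGAAGCTGTTTCAGGTGCTGCGCGGAACCGTGCCTA. The template strand is its reverse complement (complement CTTTTGTTGGGAATCAAATGTGACCGAAGTCTATCTGGGATAACCCCTTCGACAAAGTCCACGACGCGCCTTGGCACGGAT, then reverse).

5'-TAGGCACGGTTCCGCGCAGCACCTGAAACAGCTTCCCCAATAGGGTCTATCTGAAGCCAGTGTAAACTAAGGGTTGTTTTC-3'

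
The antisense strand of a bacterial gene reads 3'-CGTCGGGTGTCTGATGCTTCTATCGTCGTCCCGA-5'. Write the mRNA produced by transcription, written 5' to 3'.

5'-GCAGCCCACAGACUACGAAGAUAGCAGCAGGGCU-3'

Reading the template 3'→5' as shown, RNA polymerase pairs each base (A→U, T→A, G↔C) to build mRNA 5'→3' directly.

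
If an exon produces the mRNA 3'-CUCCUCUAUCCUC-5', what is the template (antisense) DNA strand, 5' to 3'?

5'-GAGGAGATAGGAG-3'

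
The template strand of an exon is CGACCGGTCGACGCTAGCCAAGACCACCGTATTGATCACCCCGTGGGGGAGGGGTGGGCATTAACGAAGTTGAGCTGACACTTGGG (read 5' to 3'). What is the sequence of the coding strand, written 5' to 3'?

5'-CCCAAGTGTCAGCTCAACTTCGTTAATGCCCACCCCTCCCCCACGGGGTGATCAATACGGTGGTCTTGGCTAGCGTCGACCGGTCG-3'

The coding strand is complementary and antiparallel to the template: take the complement (A↔T, G↔C) and reverse.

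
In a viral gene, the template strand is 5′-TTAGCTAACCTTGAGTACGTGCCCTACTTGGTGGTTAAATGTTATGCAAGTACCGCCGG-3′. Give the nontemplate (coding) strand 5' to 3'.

5′-CCGGCGGTACTTGCATAACATTTAACCACCAAGTAGGGCACGTACTCAAGGTTAGCTAA-3′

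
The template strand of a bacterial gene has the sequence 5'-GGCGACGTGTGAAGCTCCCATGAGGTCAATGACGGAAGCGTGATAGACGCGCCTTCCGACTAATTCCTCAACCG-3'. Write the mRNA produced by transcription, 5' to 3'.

The mRNA has the sequence of the coding strand (reverse complement of the template) with T→U. Reverse complement of GGCGACGTGTGAAGCTCCCATGAGGTCAATGACGGAAGCGTGATAGACGCGCCTTCCGACTAATTCCTCAACCG is CGGTTGAGGAATTAGTCGGAAGGCGCGTCTATCACGCTTCCGTCATTGACCTCATGGGAGCTTCACACGTCGCC; then T→U.

5'-CGGUUGAGGAAUUAGUCGGAAGGCGCGUCUAUCACGCUUCCGUCAUUGACCUCAUGGGAGCUUCACACGUCGCC-3'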